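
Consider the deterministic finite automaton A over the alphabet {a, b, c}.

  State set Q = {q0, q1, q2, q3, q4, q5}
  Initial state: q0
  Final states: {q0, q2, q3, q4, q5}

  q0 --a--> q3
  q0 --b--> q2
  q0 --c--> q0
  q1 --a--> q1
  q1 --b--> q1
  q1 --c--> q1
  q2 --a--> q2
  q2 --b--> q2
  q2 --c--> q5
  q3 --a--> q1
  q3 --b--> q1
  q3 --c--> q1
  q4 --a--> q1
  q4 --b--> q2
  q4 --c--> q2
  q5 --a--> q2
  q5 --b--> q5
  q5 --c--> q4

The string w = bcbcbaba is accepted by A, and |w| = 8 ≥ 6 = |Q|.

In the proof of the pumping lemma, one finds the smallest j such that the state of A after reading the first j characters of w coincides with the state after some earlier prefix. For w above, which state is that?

State sequence: q0 -b-> q2 -c-> q5 -b-> q5 -c-> q4 -b-> q2 -a-> q2 -b-> q2 -a-> q2
First repeat at step 3: q5 was already visited.

The earliest repeat is at step j = 3: A is in q5, which it already visited at step i = 2.
The DFA has 6 states, so the proof of the pumping lemma guarantees a repeated state among the first 6+1 visited; the segment between the two visits is the pumpable y.

q5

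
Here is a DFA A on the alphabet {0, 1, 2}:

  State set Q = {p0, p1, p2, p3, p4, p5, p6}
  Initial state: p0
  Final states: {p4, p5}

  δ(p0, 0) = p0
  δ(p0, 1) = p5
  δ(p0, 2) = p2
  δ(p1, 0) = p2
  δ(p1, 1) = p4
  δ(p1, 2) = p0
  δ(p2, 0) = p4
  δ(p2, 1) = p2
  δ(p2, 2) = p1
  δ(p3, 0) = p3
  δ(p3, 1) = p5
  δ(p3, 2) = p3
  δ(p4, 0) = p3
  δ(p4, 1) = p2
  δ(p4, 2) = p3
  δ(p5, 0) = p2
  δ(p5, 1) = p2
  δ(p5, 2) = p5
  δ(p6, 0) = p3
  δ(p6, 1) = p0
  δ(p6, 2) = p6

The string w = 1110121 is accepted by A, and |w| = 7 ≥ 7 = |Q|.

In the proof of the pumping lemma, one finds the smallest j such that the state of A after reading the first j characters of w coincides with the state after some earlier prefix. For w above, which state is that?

State sequence: p0 -1-> p5 -1-> p2 -1-> p2 -0-> p4 -1-> p2 -2-> p1 -1-> p4
First repeat at step 3: p2 was already visited.

The earliest repeat is at step j = 3: A is in p2, which it already visited at step i = 2.
With |Q| = 7, pigeonhole forces a state repeat no later than step 7; the substring read between the first and second visits to that state can be pumped.

p2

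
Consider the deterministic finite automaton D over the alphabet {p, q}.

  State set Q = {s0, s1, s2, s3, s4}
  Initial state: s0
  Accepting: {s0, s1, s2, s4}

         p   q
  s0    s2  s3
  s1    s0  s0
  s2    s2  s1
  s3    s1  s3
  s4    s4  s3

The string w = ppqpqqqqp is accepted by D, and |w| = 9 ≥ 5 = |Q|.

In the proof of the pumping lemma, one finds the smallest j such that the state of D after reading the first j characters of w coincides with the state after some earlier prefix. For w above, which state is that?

s2

Run of D on w = p p q p q q q q p:
  step 0: s0  (start)
  step 1: s2  (read p: s0→s2)
  step 2: s2  (read p: s2→s2)   ← first repeat (s2 seen earlier)
  step 3: s1  (read q: s2→s1)
  step 4: s0  (read p: s1→s0)
  step 5: s3  (read q: s0→s3)
  step 6: s3  (read q: s3→s3)
  step 7: s3  (read q: s3→s3)
  step 8: s3  (read q: s3→s3)
  step 9: s1  (read p: s3→s1)

The earliest repeat is at step j = 2: D is in s2, which it already visited at step i = 1.
The DFA has 5 states, so the proof of the pumping lemma guarantees a repeated state among the first 5+1 visited; the segment between the two visits is the pumpable y.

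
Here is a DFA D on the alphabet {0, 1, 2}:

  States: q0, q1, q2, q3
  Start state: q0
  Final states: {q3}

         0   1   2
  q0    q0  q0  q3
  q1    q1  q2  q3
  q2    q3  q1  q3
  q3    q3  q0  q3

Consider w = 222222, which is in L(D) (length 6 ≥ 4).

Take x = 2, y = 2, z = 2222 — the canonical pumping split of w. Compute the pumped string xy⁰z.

22222

xy⁰z = xz = 2·2222 = 22222.
Reading y = 2 takes D from q3 back to q3, so after x the machine is still in q3, and z then leads to the accepting state q3. Hence 22222 ∈ L(D).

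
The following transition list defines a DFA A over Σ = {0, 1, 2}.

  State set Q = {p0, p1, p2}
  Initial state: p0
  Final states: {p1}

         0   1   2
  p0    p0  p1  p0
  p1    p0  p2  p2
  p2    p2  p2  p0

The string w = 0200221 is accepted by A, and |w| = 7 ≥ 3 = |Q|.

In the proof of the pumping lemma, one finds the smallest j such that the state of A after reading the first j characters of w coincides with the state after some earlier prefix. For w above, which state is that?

p0

State sequence: p0 -0-> p0 -2-> p0 -0-> p0 -0-> p0 -2-> p0 -2-> p0 -1-> p1
First repeat at step 1: p0 was already visited.

The earliest repeat is at step j = 1: A is in p0, which it already visited at step i = 0.
Pumping length from the standard proof: p = 3 (the number of states). The repeated state found above gives |xy| = j ≤ 3 and |y| = j − i ≥ 1.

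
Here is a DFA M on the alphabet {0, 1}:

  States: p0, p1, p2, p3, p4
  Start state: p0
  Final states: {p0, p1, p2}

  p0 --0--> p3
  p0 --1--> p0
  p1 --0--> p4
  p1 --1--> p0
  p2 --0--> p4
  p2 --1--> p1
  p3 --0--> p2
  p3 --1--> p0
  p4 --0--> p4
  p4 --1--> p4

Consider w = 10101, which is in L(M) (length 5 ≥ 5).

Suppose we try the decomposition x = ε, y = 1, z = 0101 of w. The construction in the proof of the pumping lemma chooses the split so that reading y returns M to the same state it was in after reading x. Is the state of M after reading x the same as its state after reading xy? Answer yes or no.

State sequence: p0 -1-> p0

After x (step 0): p0. After xy (step 1): p0.
They match, so y = 1 drives M around a cycle from p0 back to itself; pumping y any number of times keeps M in p0 before reading z, and xyⁱz ∈ L(M) for every i ≥ 0.

yes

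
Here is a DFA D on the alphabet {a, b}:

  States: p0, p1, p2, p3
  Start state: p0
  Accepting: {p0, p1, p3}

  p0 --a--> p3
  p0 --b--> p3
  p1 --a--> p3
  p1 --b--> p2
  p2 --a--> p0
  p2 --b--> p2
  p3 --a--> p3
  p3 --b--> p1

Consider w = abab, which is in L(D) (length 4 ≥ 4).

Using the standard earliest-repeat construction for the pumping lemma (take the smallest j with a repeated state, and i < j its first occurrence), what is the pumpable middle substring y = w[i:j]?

ba

State sequence: p0 -a-> p3 -b-> p1 -a-> p3 -b-> p1
First repeat at step 3: p3 was already visited.

So i = 1, j = 3, giving x = w[0:1] = a, y = w[1:3] = ba, z = w[3:4] = b.
Check: |xy| = 3 ≤ 4 and |y| = 2 ≥ 1. Reading y takes D from p3 back to p3, so every xyⁱz is accepted.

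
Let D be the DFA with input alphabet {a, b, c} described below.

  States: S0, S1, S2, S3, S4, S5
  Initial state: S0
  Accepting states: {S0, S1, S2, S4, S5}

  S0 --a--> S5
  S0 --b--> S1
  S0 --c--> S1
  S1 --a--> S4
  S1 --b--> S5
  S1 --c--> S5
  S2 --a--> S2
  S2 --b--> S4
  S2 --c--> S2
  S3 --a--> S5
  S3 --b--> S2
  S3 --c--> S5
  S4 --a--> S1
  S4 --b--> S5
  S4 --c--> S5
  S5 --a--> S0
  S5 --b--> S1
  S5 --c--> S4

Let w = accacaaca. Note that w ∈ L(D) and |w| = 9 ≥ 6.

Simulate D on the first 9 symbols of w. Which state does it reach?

Run of D on the first 9 characters of w = a c c a c a a c a:
  step 0: S0  (start)
  step 1: S5  (read a: S0→S5)
  step 2: S4  (read c: S5→S4)
  step 3: S5  (read c: S4→S5)
  step 4: S0  (read a: S5→S0)
  step 5: S1  (read c: S0→S1)
  step 6: S4  (read a: S1→S4)
  step 7: S1  (read a: S4→S1)
  step 8: S5  (read c: S1→S5)
  step 9: S0  (read a: S5→S0)

After reading 9 characters, D is in state S0.

S0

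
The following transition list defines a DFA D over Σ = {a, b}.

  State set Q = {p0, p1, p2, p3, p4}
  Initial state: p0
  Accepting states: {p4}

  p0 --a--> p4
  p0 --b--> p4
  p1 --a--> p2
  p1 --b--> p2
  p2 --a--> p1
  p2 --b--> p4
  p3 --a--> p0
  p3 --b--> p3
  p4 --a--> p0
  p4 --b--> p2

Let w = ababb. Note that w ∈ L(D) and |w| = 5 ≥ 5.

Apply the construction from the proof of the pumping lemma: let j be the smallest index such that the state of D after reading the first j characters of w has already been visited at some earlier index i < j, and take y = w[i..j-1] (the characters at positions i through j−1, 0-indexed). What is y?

ab

State sequence: p0 -a-> p4 -b-> p2 -a-> p1 -b-> p2 -b-> p4
First repeat at step 4: p2 was already visited.

So i = 2, j = 4, giving x = w[0:2] = ab, y = w[2:4] = ab, z = w[4:5] = b.
Check: |xy| = 4 ≤ 5 and |y| = 2 ≥ 1. Reading y takes D from p2 back to p2, so every xyⁱz is accepted.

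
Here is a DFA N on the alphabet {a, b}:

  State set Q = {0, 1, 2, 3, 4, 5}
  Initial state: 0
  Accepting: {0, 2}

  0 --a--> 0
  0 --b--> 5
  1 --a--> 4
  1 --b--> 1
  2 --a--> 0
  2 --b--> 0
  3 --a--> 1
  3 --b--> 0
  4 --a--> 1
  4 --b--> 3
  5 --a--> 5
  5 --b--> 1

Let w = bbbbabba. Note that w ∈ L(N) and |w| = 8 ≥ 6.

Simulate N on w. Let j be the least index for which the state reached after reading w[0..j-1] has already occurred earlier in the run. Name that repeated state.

Run of N on w = b b b b a b b a:
  step 0: 0  (start)
  step 1: 5  (read b: 0→5)
  step 2: 1  (read b: 5→1)
  step 3: 1  (read b: 1→1)   ← first repeat (1 seen earlier)
  step 4: 1  (read b: 1→1)
  step 5: 4  (read a: 1→4)
  step 6: 3  (read b: 4→3)
  step 7: 0  (read b: 3→0)
  step 8: 0  (read a: 0→0)

The earliest repeat is at step j = 3: N is in 1, which it already visited at step i = 2.
Since N has 6 states, any run of length ≥ 6 visits 6+1 states, so by pigeonhole some state repeats within the first 6 steps — that repeat gives the pumpable loop.

1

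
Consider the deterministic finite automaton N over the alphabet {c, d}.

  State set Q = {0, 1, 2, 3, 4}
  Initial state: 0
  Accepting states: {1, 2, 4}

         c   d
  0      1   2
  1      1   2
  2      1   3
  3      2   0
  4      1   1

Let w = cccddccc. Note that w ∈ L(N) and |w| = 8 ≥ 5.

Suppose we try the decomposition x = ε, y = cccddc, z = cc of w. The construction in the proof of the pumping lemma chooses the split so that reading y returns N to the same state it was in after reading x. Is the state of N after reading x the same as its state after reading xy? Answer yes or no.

State sequence: 0 -c-> 1 -c-> 1 -c-> 1 -d-> 2 -d-> 3 -c-> 2

After x (step 0): 0. After xy (step 6): 2.
They differ (0 ≠ 2), so y is not a cycle from the state after x; this split is not the one the pumping-lemma construction produces, and pumping y need not keep the string in L(N).

no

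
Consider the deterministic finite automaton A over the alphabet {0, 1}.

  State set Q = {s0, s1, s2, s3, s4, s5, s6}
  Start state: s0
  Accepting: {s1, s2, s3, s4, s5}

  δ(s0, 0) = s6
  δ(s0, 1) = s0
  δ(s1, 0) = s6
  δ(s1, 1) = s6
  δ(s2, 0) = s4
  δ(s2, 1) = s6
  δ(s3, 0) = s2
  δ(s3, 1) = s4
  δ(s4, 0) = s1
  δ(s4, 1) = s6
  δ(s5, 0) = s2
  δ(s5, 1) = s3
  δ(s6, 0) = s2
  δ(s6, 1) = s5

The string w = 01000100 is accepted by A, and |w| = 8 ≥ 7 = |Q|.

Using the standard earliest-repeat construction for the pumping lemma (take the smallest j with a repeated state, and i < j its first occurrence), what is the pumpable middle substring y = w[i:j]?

10001

State sequence: s0 -0-> s6 -1-> s5 -0-> s2 -0-> s4 -0-> s1 -1-> s6 -0-> s2 -0-> s4
First repeat at step 6: s6 was already visited.

So i = 1, j = 6, giving x = w[0:1] = 0, y = w[1:6] = 10001, z = w[6:8] = 00.
Check: |xy| = 6 ≤ 7 and |y| = 5 ≥ 1. Reading y takes A from s6 back to s6, so every xyⁱz is accepted.
Pumping length from the standard proof: p = 7 (the number of states). The repeated state found above gives |xy| = j ≤ 7 and |y| = j − i ≥ 1.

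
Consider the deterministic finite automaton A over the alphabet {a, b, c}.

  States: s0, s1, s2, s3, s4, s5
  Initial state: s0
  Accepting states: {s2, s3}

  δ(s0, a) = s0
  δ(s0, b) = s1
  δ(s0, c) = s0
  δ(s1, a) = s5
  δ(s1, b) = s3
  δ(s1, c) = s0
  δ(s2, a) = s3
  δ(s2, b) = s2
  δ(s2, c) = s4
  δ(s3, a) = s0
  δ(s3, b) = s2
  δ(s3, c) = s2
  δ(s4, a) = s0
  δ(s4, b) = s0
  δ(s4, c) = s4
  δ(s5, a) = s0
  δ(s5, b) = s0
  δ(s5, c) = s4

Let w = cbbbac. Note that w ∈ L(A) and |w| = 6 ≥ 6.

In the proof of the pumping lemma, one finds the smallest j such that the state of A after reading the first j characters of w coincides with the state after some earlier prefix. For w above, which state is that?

s0

State sequence: s0 -c-> s0 -b-> s1 -b-> s3 -b-> s2 -a-> s3 -c-> s2
First repeat at step 1: s0 was already visited.

The earliest repeat is at step j = 1: A is in s0, which it already visited at step i = 0.
The DFA has 6 states, so the proof of the pumping lemma guarantees a repeated state among the first 6+1 visited; the segment between the two visits is the pumpable y.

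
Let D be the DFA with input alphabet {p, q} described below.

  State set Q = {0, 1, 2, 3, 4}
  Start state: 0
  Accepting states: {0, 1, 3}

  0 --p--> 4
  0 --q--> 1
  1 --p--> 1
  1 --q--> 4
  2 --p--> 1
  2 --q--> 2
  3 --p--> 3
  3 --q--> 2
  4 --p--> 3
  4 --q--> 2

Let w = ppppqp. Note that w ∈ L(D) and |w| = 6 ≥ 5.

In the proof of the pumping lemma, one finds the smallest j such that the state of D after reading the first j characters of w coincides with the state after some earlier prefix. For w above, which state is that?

State sequence: 0 -p-> 4 -p-> 3 -p-> 3 -p-> 3 -q-> 2 -p-> 1
First repeat at step 3: 3 was already visited.

The earliest repeat is at step j = 3: D is in 3, which it already visited at step i = 2.
Since D has 5 states, any run of length ≥ 5 visits 5+1 states, so by pigeonhole some state repeats within the first 5 steps — that repeat gives the pumpable loop.

3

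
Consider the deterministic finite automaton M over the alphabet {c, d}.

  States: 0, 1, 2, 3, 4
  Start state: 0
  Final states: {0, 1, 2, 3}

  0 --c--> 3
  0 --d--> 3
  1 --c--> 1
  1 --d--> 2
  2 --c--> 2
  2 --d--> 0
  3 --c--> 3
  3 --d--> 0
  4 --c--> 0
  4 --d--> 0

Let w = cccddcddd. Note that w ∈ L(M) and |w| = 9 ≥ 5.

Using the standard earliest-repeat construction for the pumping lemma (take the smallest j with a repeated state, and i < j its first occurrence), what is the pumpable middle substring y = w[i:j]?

c

Run of M on w = c c c d d c d d d:
  step 0: 0  (start)
  step 1: 3  (read c: 0→3)
  step 2: 3  (read c: 3→3)   ← first repeat (3 seen earlier)
  step 3: 3  (read c: 3→3)
  step 4: 0  (read d: 3→0)
  step 5: 3  (read d: 0→3)
  step 6: 3  (read c: 3→3)
  step 7: 0  (read d: 3→0)
  step 8: 3  (read d: 0→3)
  step 9: 0  (read d: 3→0)

So i = 1, j = 2, giving x = w[0:1] = c, y = w[1:2] = c, z = w[2:9] = cddcddd.
Check: |xy| = 2 ≤ 5 and |y| = 1 ≥ 1. Reading y takes M from 3 back to 3, so every xyⁱz is accepted.
Since M has 5 states, any run of length ≥ 5 visits 5+1 states, so by pigeonhole some state repeats within the first 5 steps — that repeat gives the pumpable loop.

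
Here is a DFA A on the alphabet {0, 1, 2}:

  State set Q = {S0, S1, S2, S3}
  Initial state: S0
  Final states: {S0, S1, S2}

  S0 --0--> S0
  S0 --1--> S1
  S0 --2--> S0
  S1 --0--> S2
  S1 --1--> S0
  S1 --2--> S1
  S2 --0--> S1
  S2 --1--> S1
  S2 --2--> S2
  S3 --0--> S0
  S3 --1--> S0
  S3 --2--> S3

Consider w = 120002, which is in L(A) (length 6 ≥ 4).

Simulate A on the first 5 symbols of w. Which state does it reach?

Run of A on the first 5 characters of w = 1 2 0 0 0:
  step 0: S0  (start)
  step 1: S1  (read 1: S0→S1)
  step 2: S1  (read 2: S1→S1)
  step 3: S2  (read 0: S1→S2)
  step 4: S1  (read 0: S2→S1)
  step 5: S2  (read 0: S1→S2)

After reading 5 characters, A is in state S2.

S2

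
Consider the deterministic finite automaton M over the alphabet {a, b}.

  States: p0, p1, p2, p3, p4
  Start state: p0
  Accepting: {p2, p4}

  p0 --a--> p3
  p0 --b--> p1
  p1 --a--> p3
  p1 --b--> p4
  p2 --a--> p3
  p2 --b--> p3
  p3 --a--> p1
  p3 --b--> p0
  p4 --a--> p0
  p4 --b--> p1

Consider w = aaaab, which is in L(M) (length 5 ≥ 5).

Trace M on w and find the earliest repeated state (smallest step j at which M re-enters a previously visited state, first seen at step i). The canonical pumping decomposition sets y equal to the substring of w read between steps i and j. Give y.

State sequence: p0 -a-> p3 -a-> p1 -a-> p3 -a-> p1 -b-> p4
First repeat at step 3: p3 was already visited.

So i = 1, j = 3, giving x = w[0:1] = a, y = w[1:3] = aa, z = w[3:5] = ab.
Check: |xy| = 3 ≤ 5 and |y| = 2 ≥ 1. Reading y takes M from p3 back to p3, so every xyⁱz is accepted.
The DFA has 5 states, so the proof of the pumping lemma guarantees a repeated state among the first 5+1 visited; the segment between the two visits is the pumpable y.

aa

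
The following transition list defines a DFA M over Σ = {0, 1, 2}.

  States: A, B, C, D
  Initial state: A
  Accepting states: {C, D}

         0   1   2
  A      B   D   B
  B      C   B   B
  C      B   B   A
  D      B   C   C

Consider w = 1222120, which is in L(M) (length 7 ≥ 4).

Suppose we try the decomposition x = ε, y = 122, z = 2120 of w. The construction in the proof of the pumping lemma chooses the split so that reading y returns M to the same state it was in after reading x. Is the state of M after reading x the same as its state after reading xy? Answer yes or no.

yes

State sequence: A -1-> D -2-> C -2-> A

After x (step 0): A. After xy (step 3): A.
They match, so y = 122 drives M around a cycle from A back to itself; pumping y any number of times keeps M in A before reading z, and xyⁱz ∈ L(M) for every i ≥ 0.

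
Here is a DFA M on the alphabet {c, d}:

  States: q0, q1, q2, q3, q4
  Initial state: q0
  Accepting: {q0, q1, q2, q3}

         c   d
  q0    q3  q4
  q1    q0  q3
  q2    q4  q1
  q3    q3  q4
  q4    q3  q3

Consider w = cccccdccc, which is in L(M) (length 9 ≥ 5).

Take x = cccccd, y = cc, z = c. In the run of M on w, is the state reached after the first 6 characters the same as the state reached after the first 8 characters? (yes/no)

Run of M on the first 8 characters of w = c c c c c d c c:
  step 0: q0  (start)
  step 1: q3  (read c: q0→q3)
  step 2: q3  (read c: q3→q3)
  step 3: q3  (read c: q3→q3)
  step 4: q3  (read c: q3→q3)
  step 5: q3  (read c: q3→q3)
  step 6: q4  (read d: q3→q4)
  step 7: q3  (read c: q4→q3)
  step 8: q3  (read c: q3→q3)

After x (step 6): q4. After xy (step 8): q3.
They differ (q4 ≠ q3), so y is not a cycle from the state after x; this split is not the one the pumping-lemma construction produces, and pumping y need not keep the string in L(M).

no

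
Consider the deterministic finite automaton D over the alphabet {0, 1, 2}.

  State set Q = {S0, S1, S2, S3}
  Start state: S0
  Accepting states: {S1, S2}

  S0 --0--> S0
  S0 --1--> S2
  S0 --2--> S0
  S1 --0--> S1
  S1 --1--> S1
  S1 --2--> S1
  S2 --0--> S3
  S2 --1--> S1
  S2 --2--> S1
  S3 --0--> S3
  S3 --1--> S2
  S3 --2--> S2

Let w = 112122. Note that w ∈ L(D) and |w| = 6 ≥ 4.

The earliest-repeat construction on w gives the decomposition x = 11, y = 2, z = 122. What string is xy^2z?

xy^2z = 11·2·2·122 = 1122122.
Reading y = 2 takes D from S1 back to S1, so after x·y·y the machine is still in S1, and z then leads to the accepting state S1. Hence 1122122 ∈ L(D).

1122122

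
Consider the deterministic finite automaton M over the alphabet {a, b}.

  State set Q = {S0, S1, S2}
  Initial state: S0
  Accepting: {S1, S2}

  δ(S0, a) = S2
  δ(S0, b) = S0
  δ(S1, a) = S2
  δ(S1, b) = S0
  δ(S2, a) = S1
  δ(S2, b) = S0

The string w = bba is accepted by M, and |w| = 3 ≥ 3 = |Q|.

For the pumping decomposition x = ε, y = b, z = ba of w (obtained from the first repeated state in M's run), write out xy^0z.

xy⁰z = xz = ε·ba = ba.
Reading y = b takes M from S0 back to S0, so after x the machine is still in S0, and z then leads to the accepting state S2. Hence ba ∈ L(M).

ba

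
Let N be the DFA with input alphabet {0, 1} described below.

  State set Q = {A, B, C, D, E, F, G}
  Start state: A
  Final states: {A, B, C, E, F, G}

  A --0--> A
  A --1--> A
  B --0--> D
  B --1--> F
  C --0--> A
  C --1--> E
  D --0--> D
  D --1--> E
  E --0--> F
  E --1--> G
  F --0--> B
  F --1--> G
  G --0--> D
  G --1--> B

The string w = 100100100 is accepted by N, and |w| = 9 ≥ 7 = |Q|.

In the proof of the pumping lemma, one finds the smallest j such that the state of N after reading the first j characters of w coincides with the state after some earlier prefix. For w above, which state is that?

Run of N on w = 1 0 0 1 0 0 1 0 0:
  step 0: A  (start)
  step 1: A  (read 1: A→A)   ← first repeat (A seen earlier)
  step 2: A  (read 0: A→A)
  step 3: A  (read 0: A→A)
  step 4: A  (read 1: A→A)
  step 5: A  (read 0: A→A)
  step 6: A  (read 0: A→A)
  step 7: A  (read 1: A→A)
  step 8: A  (read 0: A→A)
  step 9: A  (read 0: A→A)

The earliest repeat is at step j = 1: N is in A, which it already visited at step i = 0.
Since N has 7 states, any run of length ≥ 7 visits 7+1 states, so by pigeonhole some state repeats within the first 7 steps — that repeat gives the pumpable loop.

A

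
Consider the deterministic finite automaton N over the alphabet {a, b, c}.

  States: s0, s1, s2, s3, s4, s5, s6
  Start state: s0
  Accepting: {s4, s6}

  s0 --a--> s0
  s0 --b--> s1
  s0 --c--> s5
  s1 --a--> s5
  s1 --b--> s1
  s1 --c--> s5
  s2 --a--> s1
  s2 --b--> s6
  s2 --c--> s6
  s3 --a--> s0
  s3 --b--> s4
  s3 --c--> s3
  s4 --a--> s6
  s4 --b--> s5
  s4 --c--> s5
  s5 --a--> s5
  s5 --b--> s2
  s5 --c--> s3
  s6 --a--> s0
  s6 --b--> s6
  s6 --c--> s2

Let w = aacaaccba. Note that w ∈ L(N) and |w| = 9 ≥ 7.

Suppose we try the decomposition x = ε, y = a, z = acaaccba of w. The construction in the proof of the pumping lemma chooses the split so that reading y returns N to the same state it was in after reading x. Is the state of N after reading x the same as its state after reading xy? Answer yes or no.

yes

State sequence: s0 -a-> s0

After x (step 0): s0. After xy (step 1): s0.
They match, so y = a drives N around a cycle from s0 back to itself; pumping y any number of times keeps N in s0 before reading z, and xyⁱz ∈ L(N) for every i ≥ 0.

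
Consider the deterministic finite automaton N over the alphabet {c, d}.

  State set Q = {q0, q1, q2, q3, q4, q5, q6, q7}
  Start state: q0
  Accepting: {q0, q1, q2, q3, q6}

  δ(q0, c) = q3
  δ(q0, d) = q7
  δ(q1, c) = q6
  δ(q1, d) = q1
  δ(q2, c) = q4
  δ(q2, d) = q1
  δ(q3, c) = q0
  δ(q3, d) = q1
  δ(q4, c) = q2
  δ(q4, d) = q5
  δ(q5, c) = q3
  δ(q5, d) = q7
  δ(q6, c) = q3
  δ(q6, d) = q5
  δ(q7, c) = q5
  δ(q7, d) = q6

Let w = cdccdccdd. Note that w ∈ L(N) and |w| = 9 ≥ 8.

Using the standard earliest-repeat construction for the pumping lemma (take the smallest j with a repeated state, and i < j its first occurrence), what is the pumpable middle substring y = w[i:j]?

dcc

State sequence: q0 -c-> q3 -d-> q1 -c-> q6 -c-> q3 -d-> q1 -c-> q6 -c-> q3 -d-> q1 -d-> q1
First repeat at step 4: q3 was already visited.

So i = 1, j = 4, giving x = w[0:1] = c, y = w[1:4] = dcc, z = w[4:9] = dccdd.
Check: |xy| = 4 ≤ 8 and |y| = 3 ≥ 1. Reading y takes N from q3 back to q3, so every xyⁱz is accepted.
The DFA has 8 states, so the proof of the pumping lemma guarantees a repeated state among the first 8+1 visited; the segment between the two visits is the pumpable y.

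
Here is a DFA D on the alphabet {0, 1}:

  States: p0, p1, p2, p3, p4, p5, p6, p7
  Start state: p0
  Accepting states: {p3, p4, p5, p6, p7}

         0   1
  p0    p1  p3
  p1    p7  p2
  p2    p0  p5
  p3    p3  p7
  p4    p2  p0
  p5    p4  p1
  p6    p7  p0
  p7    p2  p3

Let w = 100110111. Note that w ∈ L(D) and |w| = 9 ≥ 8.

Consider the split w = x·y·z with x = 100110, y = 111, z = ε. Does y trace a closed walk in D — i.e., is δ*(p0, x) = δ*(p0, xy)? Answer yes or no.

State sequence: p0 -1-> p3 -0-> p3 -0-> p3 -1-> p7 -1-> p3 -0-> p3 -1-> p7 -1-> p3 -1-> p7

After x (step 6): p3. After xy (step 9): p7.
They differ (p3 ≠ p7), so y is not a cycle from the state after x; this split is not the one the pumping-lemma construction produces, and pumping y need not keep the string in L(D).

no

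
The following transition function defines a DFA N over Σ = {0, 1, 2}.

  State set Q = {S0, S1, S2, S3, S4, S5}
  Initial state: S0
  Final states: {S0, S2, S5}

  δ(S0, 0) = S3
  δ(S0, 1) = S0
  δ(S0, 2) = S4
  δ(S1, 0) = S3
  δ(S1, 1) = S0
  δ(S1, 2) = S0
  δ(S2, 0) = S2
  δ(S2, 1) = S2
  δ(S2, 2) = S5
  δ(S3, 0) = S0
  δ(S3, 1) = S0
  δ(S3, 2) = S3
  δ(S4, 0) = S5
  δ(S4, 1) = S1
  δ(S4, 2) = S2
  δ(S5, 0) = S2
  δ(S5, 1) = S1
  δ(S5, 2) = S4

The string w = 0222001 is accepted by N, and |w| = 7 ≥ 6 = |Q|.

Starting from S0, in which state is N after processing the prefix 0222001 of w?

Run of N on the first 7 characters of w = 0 2 2 2 0 0 1:
  step 0: S0  (start)
  step 1: S3  (read 0: S0→S3)
  step 2: S3  (read 2: S3→S3)
  step 3: S3  (read 2: S3→S3)
  step 4: S3  (read 2: S3→S3)
  step 5: S0  (read 0: S3→S0)
  step 6: S3  (read 0: S0→S3)
  step 7: S0  (read 1: S3→S0)

After reading 7 characters, N is in state S0.
(This kind of state-tracing is the core of the pumping-lemma construction: with 6 states, pigeonhole forces a repeat within the first 6 steps.)

S0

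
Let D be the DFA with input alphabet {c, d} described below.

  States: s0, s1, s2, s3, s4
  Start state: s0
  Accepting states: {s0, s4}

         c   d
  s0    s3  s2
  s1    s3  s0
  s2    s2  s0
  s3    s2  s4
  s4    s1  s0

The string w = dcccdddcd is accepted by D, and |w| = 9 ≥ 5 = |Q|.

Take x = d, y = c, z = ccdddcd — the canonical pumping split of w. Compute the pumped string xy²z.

xy^2z = d·c·c·ccdddcd = dccccdddcd.
Reading y = c takes D from s2 back to s2, so after x·y·y the machine is still in s2, and z then leads to the accepting state s4. Hence dccccdddcd ∈ L(D).

dccccdddcd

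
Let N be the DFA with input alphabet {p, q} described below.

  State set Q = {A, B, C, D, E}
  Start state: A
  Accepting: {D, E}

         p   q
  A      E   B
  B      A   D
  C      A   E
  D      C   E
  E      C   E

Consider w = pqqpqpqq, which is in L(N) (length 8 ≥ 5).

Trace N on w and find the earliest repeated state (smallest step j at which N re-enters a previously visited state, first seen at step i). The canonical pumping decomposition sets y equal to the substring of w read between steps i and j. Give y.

State sequence: A -p-> E -q-> E -q-> E -p-> C -q-> E -p-> C -q-> E -q-> E
First repeat at step 2: E was already visited.

So i = 1, j = 2, giving x = w[0:1] = p, y = w[1:2] = q, z = w[2:8] = qpqpqq.
Check: |xy| = 2 ≤ 5 and |y| = 1 ≥ 1. Reading y takes N from E back to E, so every xyⁱz is accepted.

q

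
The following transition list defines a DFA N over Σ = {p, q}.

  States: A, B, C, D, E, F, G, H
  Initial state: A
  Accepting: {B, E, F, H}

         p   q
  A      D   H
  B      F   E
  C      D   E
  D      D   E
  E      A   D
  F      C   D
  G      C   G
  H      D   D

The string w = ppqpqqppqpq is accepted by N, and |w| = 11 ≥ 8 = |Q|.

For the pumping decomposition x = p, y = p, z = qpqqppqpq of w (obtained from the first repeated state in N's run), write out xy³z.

xy^3z = p·p·p·p·qpqqppqpq = ppppqpqqppqpq.
Reading y = p takes N from D back to D, so after x·y·y·y the machine is still in D, and z then leads to the accepting state H. Hence ppppqpqqppqpq ∈ L(N).

ppppqpqqppqpq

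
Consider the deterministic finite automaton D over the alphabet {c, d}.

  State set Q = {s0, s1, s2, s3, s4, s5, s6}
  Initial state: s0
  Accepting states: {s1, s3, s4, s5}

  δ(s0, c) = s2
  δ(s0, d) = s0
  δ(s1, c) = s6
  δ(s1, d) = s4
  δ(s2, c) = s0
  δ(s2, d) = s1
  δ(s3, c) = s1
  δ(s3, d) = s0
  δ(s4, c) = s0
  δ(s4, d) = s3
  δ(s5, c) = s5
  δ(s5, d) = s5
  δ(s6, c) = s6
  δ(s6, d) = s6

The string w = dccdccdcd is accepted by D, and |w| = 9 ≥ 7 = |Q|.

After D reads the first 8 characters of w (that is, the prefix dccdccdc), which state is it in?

State sequence: s0 -d-> s0 -c-> s2 -c-> s0 -d-> s0 -c-> s2 -c-> s0 -d-> s0 -c-> s2

After reading 8 characters, D is in state s2.

s2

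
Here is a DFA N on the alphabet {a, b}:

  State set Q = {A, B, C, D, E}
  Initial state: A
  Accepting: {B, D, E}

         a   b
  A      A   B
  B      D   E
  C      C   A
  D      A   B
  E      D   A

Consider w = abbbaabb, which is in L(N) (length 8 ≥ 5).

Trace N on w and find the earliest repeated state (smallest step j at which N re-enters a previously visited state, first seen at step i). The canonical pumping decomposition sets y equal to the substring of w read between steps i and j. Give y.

a

State sequence: A -a-> A -b-> B -b-> E -b-> A -a-> A -a-> A -b-> B -b-> E
First repeat at step 1: A was already visited.

So i = 0, j = 1, giving x = w[0:0] = ε, y = w[0:1] = a, z = w[1:8] = bbbaabb.
Check: |xy| = 1 ≤ 5 and |y| = 1 ≥ 1. Reading y takes N from A back to A, so every xyⁱz is accepted.
With |Q| = 5, pigeonhole forces a state repeat no later than step 5; the substring read between the first and second visits to that state can be pumped.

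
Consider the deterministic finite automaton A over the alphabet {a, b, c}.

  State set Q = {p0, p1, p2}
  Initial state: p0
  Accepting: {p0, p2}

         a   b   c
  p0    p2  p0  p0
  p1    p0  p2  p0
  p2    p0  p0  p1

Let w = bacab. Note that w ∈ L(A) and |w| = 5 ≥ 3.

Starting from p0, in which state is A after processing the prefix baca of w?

p0

Run of A on the first 4 characters of w = b a c a:
  step 0: p0  (start)
  step 1: p0  (read b: p0→p0)
  step 2: p2  (read a: p0→p2)
  step 3: p1  (read c: p2→p1)
  step 4: p0  (read a: p1→p0)

After reading 4 characters, A is in state p0.
(This kind of state-tracing is the core of the pumping-lemma construction: with 3 states, pigeonhole forces a repeat within the first 3 steps.)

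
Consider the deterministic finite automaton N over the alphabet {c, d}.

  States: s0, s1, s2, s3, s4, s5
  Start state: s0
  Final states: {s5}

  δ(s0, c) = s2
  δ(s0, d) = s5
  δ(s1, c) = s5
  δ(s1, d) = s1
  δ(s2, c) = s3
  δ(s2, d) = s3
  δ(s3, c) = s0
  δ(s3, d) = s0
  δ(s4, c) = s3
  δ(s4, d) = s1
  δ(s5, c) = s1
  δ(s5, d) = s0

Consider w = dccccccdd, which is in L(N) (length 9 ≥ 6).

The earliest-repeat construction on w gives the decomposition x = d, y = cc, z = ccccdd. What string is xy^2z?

dccccccccdd

xy^2z = d·cc·cc·ccccdd = dccccccccdd.
Reading y = cc takes N from s5 back to s5, so after x·y·y the machine is still in s5, and z then leads to the accepting state s5. Hence dccccccccdd ∈ L(N).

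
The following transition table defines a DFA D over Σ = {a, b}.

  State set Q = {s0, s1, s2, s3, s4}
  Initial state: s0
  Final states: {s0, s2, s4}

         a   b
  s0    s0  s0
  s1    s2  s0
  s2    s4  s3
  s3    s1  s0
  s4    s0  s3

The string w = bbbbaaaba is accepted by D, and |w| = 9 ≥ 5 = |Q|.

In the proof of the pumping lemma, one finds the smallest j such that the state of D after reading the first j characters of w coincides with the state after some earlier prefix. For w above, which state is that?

State sequence: s0 -b-> s0 -b-> s0 -b-> s0 -b-> s0 -a-> s0 -a-> s0 -a-> s0 -b-> s0 -a-> s0
First repeat at step 1: s0 was already visited.

The earliest repeat is at step j = 1: D is in s0, which it already visited at step i = 0.
Since D has 5 states, any run of length ≥ 5 visits 5+1 states, so by pigeonhole some state repeats within the first 5 steps — that repeat gives the pumpable loop.

s0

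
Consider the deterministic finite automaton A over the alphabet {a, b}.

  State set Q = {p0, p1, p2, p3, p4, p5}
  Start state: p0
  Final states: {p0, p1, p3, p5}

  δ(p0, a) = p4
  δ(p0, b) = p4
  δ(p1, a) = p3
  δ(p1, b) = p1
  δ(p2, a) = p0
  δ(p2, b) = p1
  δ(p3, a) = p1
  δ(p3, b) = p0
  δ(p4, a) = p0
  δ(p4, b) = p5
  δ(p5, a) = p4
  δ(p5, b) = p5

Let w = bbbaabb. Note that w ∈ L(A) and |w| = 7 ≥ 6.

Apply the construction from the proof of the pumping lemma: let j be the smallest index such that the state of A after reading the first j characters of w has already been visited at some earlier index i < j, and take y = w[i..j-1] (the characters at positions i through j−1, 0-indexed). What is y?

b

State sequence: p0 -b-> p4 -b-> p5 -b-> p5 -a-> p4 -a-> p0 -b-> p4 -b-> p5
First repeat at step 3: p5 was already visited.

So i = 2, j = 3, giving x = w[0:2] = bb, y = w[2:3] = b, z = w[3:7] = aabb.
Check: |xy| = 3 ≤ 6 and |y| = 1 ≥ 1. Reading y takes A from p5 back to p5, so every xyⁱz is accepted.
The DFA has 6 states, so the proof of the pumping lemma guarantees a repeated state among the first 6+1 visited; the segment between the two visits is the pumpable y.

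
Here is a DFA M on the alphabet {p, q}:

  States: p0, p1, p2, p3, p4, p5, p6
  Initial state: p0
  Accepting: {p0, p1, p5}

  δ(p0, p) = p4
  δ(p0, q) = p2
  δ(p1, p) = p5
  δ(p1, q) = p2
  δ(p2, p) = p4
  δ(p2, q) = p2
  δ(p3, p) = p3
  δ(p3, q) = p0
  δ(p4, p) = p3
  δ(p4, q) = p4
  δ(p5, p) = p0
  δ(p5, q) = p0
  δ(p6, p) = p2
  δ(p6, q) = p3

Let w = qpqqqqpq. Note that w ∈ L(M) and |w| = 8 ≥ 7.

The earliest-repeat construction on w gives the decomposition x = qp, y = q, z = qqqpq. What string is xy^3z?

qpqqqqqqpq

xy^3z = qp·q·q·q·qqqpq = qpqqqqqqpq.
Reading y = q takes M from p4 back to p4, so after x·y·y·y the machine is still in p4, and z then leads to the accepting state p0. Hence qpqqqqqqpq ∈ L(M).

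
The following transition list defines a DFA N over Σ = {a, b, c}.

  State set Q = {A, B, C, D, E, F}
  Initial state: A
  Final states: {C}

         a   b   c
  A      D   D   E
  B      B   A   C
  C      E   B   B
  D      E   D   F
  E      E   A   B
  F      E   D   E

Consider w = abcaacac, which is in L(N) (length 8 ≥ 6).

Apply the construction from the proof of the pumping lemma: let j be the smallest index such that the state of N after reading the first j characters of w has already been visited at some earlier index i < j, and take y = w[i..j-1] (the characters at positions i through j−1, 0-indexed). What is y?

b

Run of N on w = a b c a a c a c:
  step 0: A  (start)
  step 1: D  (read a: A→D)
  step 2: D  (read b: D→D)   ← first repeat (D seen earlier)
  step 3: F  (read c: D→F)
  step 4: E  (read a: F→E)
  step 5: E  (read a: E→E)
  step 6: B  (read c: E→B)
  step 7: B  (read a: B→B)
  step 8: C  (read c: B→C)

So i = 1, j = 2, giving x = w[0:1] = a, y = w[1:2] = b, z = w[2:8] = caacac.
Check: |xy| = 2 ≤ 6 and |y| = 1 ≥ 1. Reading y takes N from D back to D, so every xyⁱz is accepted.
The DFA has 6 states, so the proof of the pumping lemma guarantees a repeated state among the first 6+1 visited; the segment between the two visits is the pumpable y.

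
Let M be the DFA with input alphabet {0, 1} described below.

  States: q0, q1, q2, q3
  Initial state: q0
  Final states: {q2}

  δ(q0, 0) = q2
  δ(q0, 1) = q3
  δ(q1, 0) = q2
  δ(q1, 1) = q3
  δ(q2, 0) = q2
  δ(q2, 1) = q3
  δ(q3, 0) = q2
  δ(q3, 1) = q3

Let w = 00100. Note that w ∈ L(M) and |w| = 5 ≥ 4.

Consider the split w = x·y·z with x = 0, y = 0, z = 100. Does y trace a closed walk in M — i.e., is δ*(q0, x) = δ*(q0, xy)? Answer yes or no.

yes

State sequence: q0 -0-> q2 -0-> q2

After x (step 1): q2. After xy (step 2): q2.
They match, so y = 0 drives M around a cycle from q2 back to itself; pumping y any number of times keeps M in q2 before reading z, and xyⁱz ∈ L(M) for every i ≥ 0.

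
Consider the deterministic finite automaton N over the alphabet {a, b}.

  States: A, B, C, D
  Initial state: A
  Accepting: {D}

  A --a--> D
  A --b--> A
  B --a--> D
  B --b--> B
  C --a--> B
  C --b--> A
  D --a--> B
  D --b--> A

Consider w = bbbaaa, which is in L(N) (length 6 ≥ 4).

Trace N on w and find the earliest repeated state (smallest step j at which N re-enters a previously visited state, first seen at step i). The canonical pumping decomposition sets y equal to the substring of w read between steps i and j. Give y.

Run of N on w = b b b a a a:
  step 0: A  (start)
  step 1: A  (read b: A→A)   ← first repeat (A seen earlier)
  step 2: A  (read b: A→A)
  step 3: A  (read b: A→A)
  step 4: D  (read a: A→D)
  step 5: B  (read a: D→B)
  step 6: D  (read a: B→D)

So i = 0, j = 1, giving x = w[0:0] = ε, y = w[0:1] = b, z = w[1:6] = bbaaa.
Check: |xy| = 1 ≤ 4 and |y| = 1 ≥ 1. Reading y takes N from A back to A, so every xyⁱz is accepted.

b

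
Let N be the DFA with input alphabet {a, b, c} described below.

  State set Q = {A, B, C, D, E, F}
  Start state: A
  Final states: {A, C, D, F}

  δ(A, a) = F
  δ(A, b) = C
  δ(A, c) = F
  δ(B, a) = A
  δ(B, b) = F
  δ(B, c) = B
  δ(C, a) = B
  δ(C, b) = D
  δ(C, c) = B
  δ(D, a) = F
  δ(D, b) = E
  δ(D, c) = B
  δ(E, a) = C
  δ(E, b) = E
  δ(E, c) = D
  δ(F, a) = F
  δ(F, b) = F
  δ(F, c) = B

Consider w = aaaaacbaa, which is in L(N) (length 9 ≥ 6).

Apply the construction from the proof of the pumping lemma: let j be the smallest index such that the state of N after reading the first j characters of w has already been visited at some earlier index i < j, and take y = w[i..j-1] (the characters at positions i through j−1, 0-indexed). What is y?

a

State sequence: A -a-> F -a-> F -a-> F -a-> F -a-> F -c-> B -b-> F -a-> F -a-> F
First repeat at step 2: F was already visited.

So i = 1, j = 2, giving x = w[0:1] = a, y = w[1:2] = a, z = w[2:9] = aaacbaa.
Check: |xy| = 2 ≤ 6 and |y| = 1 ≥ 1. Reading y takes N from F back to F, so every xyⁱz is accepted.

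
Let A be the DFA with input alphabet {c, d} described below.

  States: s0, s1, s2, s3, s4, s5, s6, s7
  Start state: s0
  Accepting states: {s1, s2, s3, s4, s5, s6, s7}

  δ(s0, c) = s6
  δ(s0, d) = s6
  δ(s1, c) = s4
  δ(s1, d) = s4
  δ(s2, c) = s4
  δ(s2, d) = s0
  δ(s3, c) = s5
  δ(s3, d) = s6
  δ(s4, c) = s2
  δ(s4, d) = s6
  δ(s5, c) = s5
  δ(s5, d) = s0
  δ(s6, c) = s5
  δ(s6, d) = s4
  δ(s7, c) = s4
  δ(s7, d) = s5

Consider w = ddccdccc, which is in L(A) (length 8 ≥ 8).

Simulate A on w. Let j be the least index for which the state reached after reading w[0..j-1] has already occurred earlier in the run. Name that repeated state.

s4

Run of A on w = d d c c d c c c:
  step 0: s0  (start)
  step 1: s6  (read d: s0→s6)
  step 2: s4  (read d: s6→s4)
  step 3: s2  (read c: s4→s2)
  step 4: s4  (read c: s2→s4)   ← first repeat (s4 seen earlier)
  step 5: s6  (read d: s4→s6)
  step 6: s5  (read c: s6→s5)
  step 7: s5  (read c: s5→s5)
  step 8: s5  (read c: s5→s5)

The earliest repeat is at step j = 4: A is in s4, which it already visited at step i = 2.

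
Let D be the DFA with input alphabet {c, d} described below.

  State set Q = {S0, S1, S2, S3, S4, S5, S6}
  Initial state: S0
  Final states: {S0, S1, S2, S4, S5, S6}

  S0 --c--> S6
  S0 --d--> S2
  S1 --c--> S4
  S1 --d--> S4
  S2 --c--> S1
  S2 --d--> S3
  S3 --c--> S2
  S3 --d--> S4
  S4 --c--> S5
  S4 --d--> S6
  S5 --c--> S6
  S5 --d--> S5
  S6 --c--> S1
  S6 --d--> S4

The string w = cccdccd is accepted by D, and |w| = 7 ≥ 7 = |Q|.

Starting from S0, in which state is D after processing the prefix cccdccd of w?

Run of D on the first 7 characters of w = c c c d c c d:
  step 0: S0  (start)
  step 1: S6  (read c: S0→S6)
  step 2: S1  (read c: S6→S1)
  step 3: S4  (read c: S1→S4)
  step 4: S6  (read d: S4→S6)
  step 5: S1  (read c: S6→S1)
  step 6: S4  (read c: S1→S4)
  step 7: S6  (read d: S4→S6)

After reading 7 characters, D is in state S6.
(This kind of state-tracing is the core of the pumping-lemma construction: with 7 states, pigeonhole forces a repeat within the first 7 steps.)

S6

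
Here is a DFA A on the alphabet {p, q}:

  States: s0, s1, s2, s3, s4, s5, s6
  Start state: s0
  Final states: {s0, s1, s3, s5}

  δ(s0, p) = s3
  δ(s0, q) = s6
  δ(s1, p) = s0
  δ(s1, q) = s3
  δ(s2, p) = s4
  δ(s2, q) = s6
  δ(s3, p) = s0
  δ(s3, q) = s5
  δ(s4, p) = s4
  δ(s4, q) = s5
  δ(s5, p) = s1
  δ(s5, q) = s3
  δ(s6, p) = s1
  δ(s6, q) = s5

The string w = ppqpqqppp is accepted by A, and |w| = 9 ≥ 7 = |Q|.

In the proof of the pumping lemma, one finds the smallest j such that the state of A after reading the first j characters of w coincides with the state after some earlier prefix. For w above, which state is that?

State sequence: s0 -p-> s3 -p-> s0 -q-> s6 -p-> s1 -q-> s3 -q-> s5 -p-> s1 -p-> s0 -p-> s3
First repeat at step 2: s0 was already visited.

The earliest repeat is at step j = 2: A is in s0, which it already visited at step i = 0.

s0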